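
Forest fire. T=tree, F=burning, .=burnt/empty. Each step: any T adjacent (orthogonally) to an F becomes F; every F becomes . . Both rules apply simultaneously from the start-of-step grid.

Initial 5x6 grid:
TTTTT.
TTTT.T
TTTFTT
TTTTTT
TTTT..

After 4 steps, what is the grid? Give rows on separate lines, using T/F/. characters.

Step 1: 4 trees catch fire, 1 burn out
  TTTTT.
  TTTF.T
  TTF.FT
  TTTFTT
  TTTT..
Step 2: 7 trees catch fire, 4 burn out
  TTTFT.
  TTF..T
  TF...F
  TTF.FT
  TTTF..
Step 3: 8 trees catch fire, 7 burn out
  TTF.F.
  TF...F
  F.....
  TF...F
  TTF...
Step 4: 4 trees catch fire, 8 burn out
  TF....
  F.....
  ......
  F.....
  TF....

TF....
F.....
......
F.....
TF....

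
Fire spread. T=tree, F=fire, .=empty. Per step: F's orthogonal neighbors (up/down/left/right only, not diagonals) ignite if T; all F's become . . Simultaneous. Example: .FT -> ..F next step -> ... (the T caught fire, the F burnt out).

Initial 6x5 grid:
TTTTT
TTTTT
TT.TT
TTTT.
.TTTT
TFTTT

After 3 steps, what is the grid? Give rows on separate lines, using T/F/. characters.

Step 1: 3 trees catch fire, 1 burn out
  TTTTT
  TTTTT
  TT.TT
  TTTT.
  .FTTT
  F.FTT
Step 2: 3 trees catch fire, 3 burn out
  TTTTT
  TTTTT
  TT.TT
  TFTT.
  ..FTT
  ...FT
Step 3: 5 trees catch fire, 3 burn out
  TTTTT
  TTTTT
  TF.TT
  F.FT.
  ...FT
  ....F

TTTTT
TTTTT
TF.TT
F.FT.
...FT
....F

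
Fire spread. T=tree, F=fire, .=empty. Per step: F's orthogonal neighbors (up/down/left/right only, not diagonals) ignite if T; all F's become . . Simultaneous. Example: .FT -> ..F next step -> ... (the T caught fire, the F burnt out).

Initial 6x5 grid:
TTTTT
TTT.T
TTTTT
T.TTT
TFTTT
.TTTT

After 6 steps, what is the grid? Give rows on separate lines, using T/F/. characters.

Step 1: 3 trees catch fire, 1 burn out
  TTTTT
  TTT.T
  TTTTT
  T.TTT
  F.FTT
  .FTTT
Step 2: 4 trees catch fire, 3 burn out
  TTTTT
  TTT.T
  TTTTT
  F.FTT
  ...FT
  ..FTT
Step 3: 5 trees catch fire, 4 burn out
  TTTTT
  TTT.T
  FTFTT
  ...FT
  ....F
  ...FT
Step 4: 6 trees catch fire, 5 burn out
  TTTTT
  FTF.T
  .F.FT
  ....F
  .....
  ....F
Step 5: 4 trees catch fire, 6 burn out
  FTFTT
  .F..T
  ....F
  .....
  .....
  .....
Step 6: 3 trees catch fire, 4 burn out
  .F.FT
  ....F
  .....
  .....
  .....
  .....

.F.FT
....F
.....
.....
.....
.....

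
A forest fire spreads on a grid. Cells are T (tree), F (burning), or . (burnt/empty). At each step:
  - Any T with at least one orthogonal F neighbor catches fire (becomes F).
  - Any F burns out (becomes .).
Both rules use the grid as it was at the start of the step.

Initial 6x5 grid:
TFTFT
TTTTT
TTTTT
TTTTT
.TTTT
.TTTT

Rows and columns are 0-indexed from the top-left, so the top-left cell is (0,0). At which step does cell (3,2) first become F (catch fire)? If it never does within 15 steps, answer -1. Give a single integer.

Step 1: cell (3,2)='T' (+5 fires, +2 burnt)
Step 2: cell (3,2)='T' (+5 fires, +5 burnt)
Step 3: cell (3,2)='T' (+5 fires, +5 burnt)
Step 4: cell (3,2)='F' (+5 fires, +5 burnt)
  -> target ignites at step 4
Step 5: cell (3,2)='.' (+4 fires, +5 burnt)
Step 6: cell (3,2)='.' (+2 fires, +4 burnt)
Step 7: cell (3,2)='.' (+0 fires, +2 burnt)
  fire out at step 7

4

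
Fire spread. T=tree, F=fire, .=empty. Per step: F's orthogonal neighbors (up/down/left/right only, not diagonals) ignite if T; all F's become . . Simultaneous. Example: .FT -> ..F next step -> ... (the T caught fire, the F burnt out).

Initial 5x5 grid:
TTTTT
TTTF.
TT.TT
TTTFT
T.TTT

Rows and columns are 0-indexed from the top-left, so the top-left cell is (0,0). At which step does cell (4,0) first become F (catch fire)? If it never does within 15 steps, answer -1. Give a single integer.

Step 1: cell (4,0)='T' (+6 fires, +2 burnt)
Step 2: cell (4,0)='T' (+7 fires, +6 burnt)
Step 3: cell (4,0)='T' (+4 fires, +7 burnt)
Step 4: cell (4,0)='F' (+3 fires, +4 burnt)
  -> target ignites at step 4
Step 5: cell (4,0)='.' (+0 fires, +3 burnt)
  fire out at step 5

4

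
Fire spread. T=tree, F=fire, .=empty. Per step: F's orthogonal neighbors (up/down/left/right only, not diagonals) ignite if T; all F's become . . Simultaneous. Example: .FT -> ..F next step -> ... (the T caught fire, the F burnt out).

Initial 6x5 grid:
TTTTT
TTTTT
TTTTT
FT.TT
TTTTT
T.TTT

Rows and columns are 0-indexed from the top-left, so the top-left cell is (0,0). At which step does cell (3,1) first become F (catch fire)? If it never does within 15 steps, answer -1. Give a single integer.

Step 1: cell (3,1)='F' (+3 fires, +1 burnt)
  -> target ignites at step 1
Step 2: cell (3,1)='.' (+4 fires, +3 burnt)
Step 3: cell (3,1)='.' (+4 fires, +4 burnt)
Step 4: cell (3,1)='.' (+5 fires, +4 burnt)
Step 5: cell (3,1)='.' (+6 fires, +5 burnt)
Step 6: cell (3,1)='.' (+4 fires, +6 burnt)
Step 7: cell (3,1)='.' (+1 fires, +4 burnt)
Step 8: cell (3,1)='.' (+0 fires, +1 burnt)
  fire out at step 8

1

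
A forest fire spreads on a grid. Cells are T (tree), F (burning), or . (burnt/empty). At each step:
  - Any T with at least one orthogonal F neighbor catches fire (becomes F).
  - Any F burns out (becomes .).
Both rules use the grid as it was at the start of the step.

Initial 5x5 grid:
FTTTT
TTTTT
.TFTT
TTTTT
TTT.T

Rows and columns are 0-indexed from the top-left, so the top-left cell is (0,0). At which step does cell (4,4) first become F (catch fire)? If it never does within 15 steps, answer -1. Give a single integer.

Step 1: cell (4,4)='T' (+6 fires, +2 burnt)
Step 2: cell (4,4)='T' (+7 fires, +6 burnt)
Step 3: cell (4,4)='T' (+5 fires, +7 burnt)
Step 4: cell (4,4)='F' (+3 fires, +5 burnt)
  -> target ignites at step 4
Step 5: cell (4,4)='.' (+0 fires, +3 burnt)
  fire out at step 5

4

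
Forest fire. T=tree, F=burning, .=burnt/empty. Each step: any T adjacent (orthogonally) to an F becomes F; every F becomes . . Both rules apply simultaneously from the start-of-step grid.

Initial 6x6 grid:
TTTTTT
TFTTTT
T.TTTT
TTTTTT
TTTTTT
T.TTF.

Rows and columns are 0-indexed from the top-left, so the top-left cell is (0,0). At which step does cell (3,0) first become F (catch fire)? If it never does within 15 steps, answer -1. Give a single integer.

Step 1: cell (3,0)='T' (+5 fires, +2 burnt)
Step 2: cell (3,0)='T' (+9 fires, +5 burnt)
Step 3: cell (3,0)='F' (+9 fires, +9 burnt)
  -> target ignites at step 3
Step 4: cell (3,0)='.' (+6 fires, +9 burnt)
Step 5: cell (3,0)='.' (+2 fires, +6 burnt)
Step 6: cell (3,0)='.' (+0 fires, +2 burnt)
  fire out at step 6

3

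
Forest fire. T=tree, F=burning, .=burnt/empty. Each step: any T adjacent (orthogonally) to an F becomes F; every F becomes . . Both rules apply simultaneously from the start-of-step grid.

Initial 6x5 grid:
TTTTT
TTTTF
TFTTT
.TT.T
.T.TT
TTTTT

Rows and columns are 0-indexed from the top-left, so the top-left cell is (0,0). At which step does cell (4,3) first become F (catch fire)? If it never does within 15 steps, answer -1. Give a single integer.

Step 1: cell (4,3)='T' (+7 fires, +2 burnt)
Step 2: cell (4,3)='T' (+8 fires, +7 burnt)
Step 3: cell (4,3)='T' (+4 fires, +8 burnt)
Step 4: cell (4,3)='F' (+4 fires, +4 burnt)
  -> target ignites at step 4
Step 5: cell (4,3)='.' (+1 fires, +4 burnt)
Step 6: cell (4,3)='.' (+0 fires, +1 burnt)
  fire out at step 6

4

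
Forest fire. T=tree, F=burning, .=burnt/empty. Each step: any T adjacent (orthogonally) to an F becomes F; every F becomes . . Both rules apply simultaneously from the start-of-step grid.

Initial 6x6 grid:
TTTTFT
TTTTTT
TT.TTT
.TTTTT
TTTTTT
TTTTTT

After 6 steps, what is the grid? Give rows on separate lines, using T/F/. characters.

Step 1: 3 trees catch fire, 1 burn out
  TTTF.F
  TTTTFT
  TT.TTT
  .TTTTT
  TTTTTT
  TTTTTT
Step 2: 4 trees catch fire, 3 burn out
  TTF...
  TTTF.F
  TT.TFT
  .TTTTT
  TTTTTT
  TTTTTT
Step 3: 5 trees catch fire, 4 burn out
  TF....
  TTF...
  TT.F.F
  .TTTFT
  TTTTTT
  TTTTTT
Step 4: 5 trees catch fire, 5 burn out
  F.....
  TF....
  TT....
  .TTF.F
  TTTTFT
  TTTTTT
Step 5: 6 trees catch fire, 5 burn out
  ......
  F.....
  TF....
  .TF...
  TTTF.F
  TTTTFT
Step 6: 5 trees catch fire, 6 burn out
  ......
  ......
  F.....
  .F....
  TTF...
  TTTF.F

......
......
F.....
.F....
TTF...
TTTF.F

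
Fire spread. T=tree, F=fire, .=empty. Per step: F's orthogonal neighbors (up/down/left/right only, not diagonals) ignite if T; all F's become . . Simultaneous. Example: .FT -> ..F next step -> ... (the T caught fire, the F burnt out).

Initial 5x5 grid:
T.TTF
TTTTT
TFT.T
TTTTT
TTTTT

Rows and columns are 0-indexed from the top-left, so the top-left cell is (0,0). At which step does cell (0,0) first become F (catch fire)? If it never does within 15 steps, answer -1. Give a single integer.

Step 1: cell (0,0)='T' (+6 fires, +2 burnt)
Step 2: cell (0,0)='T' (+8 fires, +6 burnt)
Step 3: cell (0,0)='F' (+5 fires, +8 burnt)
  -> target ignites at step 3
Step 4: cell (0,0)='.' (+2 fires, +5 burnt)
Step 5: cell (0,0)='.' (+0 fires, +2 burnt)
  fire out at step 5

3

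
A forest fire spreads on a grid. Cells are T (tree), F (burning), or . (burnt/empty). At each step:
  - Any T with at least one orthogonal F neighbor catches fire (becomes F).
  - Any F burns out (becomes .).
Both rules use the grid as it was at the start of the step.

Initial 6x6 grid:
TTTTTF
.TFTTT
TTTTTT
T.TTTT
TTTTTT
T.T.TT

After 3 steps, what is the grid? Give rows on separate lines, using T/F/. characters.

Step 1: 6 trees catch fire, 2 burn out
  TTFTF.
  .F.FTF
  TTFTTT
  T.TTTT
  TTTTTT
  T.T.TT
Step 2: 7 trees catch fire, 6 burn out
  TF.F..
  ....F.
  TF.FTF
  T.FTTT
  TTTTTT
  T.T.TT
Step 3: 6 trees catch fire, 7 burn out
  F.....
  ......
  F...F.
  T..FTF
  TTFTTT
  T.T.TT

F.....
......
F...F.
T..FTF
TTFTTT
T.T.TT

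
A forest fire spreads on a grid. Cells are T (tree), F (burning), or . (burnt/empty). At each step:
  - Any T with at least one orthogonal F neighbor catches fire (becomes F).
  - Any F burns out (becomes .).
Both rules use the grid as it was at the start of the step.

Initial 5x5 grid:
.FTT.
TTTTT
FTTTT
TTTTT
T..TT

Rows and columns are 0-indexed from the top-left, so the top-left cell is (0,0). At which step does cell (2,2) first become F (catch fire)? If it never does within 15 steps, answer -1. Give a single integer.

Step 1: cell (2,2)='T' (+5 fires, +2 burnt)
Step 2: cell (2,2)='F' (+5 fires, +5 burnt)
  -> target ignites at step 2
Step 3: cell (2,2)='.' (+3 fires, +5 burnt)
Step 4: cell (2,2)='.' (+3 fires, +3 burnt)
Step 5: cell (2,2)='.' (+2 fires, +3 burnt)
Step 6: cell (2,2)='.' (+1 fires, +2 burnt)
Step 7: cell (2,2)='.' (+0 fires, +1 burnt)
  fire out at step 7

2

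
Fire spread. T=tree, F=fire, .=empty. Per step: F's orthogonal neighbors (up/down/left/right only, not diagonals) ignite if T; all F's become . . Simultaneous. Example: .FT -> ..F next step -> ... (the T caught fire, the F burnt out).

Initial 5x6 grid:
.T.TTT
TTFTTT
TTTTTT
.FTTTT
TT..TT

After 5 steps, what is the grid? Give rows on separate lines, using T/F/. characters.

Step 1: 6 trees catch fire, 2 burn out
  .T.TTT
  TF.FTT
  TFFTTT
  ..FTTT
  TF..TT
Step 2: 8 trees catch fire, 6 burn out
  .F.FTT
  F...FT
  F..FTT
  ...FTT
  F...TT
Step 3: 4 trees catch fire, 8 burn out
  ....FT
  .....F
  ....FT
  ....FT
  ....TT
Step 4: 4 trees catch fire, 4 burn out
  .....F
  ......
  .....F
  .....F
  ....FT
Step 5: 1 trees catch fire, 4 burn out
  ......
  ......
  ......
  ......
  .....F

......
......
......
......
.....F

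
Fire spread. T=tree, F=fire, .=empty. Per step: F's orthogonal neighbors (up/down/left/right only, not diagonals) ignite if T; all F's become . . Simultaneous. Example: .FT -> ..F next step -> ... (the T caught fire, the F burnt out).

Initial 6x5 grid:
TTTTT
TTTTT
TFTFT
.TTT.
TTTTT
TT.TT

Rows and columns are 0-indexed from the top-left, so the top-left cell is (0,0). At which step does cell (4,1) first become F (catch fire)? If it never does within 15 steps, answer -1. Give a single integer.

Step 1: cell (4,1)='T' (+7 fires, +2 burnt)
Step 2: cell (4,1)='F' (+8 fires, +7 burnt)
  -> target ignites at step 2
Step 3: cell (4,1)='.' (+8 fires, +8 burnt)
Step 4: cell (4,1)='.' (+2 fires, +8 burnt)
Step 5: cell (4,1)='.' (+0 fires, +2 burnt)
  fire out at step 5

2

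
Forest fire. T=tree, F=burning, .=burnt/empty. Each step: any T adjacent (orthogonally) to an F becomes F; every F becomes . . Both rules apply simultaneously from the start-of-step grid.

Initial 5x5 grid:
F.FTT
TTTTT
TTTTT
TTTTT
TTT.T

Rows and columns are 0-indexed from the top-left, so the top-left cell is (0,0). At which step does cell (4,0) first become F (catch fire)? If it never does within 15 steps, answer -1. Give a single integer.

Step 1: cell (4,0)='T' (+3 fires, +2 burnt)
Step 2: cell (4,0)='T' (+5 fires, +3 burnt)
Step 3: cell (4,0)='T' (+5 fires, +5 burnt)
Step 4: cell (4,0)='F' (+5 fires, +5 burnt)
  -> target ignites at step 4
Step 5: cell (4,0)='.' (+2 fires, +5 burnt)
Step 6: cell (4,0)='.' (+1 fires, +2 burnt)
Step 7: cell (4,0)='.' (+0 fires, +1 burnt)
  fire out at step 7

4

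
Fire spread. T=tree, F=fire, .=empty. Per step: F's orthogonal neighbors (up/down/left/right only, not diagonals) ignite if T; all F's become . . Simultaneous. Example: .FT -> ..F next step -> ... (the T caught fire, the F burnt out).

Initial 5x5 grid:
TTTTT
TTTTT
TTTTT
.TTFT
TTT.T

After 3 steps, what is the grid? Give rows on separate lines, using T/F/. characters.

Step 1: 3 trees catch fire, 1 burn out
  TTTTT
  TTTTT
  TTTFT
  .TF.F
  TTT.T
Step 2: 6 trees catch fire, 3 burn out
  TTTTT
  TTTFT
  TTF.F
  .F...
  TTF.F
Step 3: 5 trees catch fire, 6 burn out
  TTTFT
  TTF.F
  TF...
  .....
  TF...

TTTFT
TTF.F
TF...
.....
TF...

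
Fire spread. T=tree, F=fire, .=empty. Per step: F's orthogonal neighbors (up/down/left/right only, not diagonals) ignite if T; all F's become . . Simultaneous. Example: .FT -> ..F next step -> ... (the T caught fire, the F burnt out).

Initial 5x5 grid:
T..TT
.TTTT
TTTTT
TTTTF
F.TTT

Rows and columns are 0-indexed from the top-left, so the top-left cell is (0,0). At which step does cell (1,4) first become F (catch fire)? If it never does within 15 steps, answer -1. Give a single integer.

Step 1: cell (1,4)='T' (+4 fires, +2 burnt)
Step 2: cell (1,4)='F' (+6 fires, +4 burnt)
  -> target ignites at step 2
Step 3: cell (1,4)='.' (+5 fires, +6 burnt)
Step 4: cell (1,4)='.' (+3 fires, +5 burnt)
Step 5: cell (1,4)='.' (+0 fires, +3 burnt)
  fire out at step 5

2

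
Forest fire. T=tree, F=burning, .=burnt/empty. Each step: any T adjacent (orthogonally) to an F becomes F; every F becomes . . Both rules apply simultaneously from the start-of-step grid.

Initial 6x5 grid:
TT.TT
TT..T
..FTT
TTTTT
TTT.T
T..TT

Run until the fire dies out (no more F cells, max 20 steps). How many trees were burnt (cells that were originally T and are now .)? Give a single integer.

Step 1: +2 fires, +1 burnt (F count now 2)
Step 2: +4 fires, +2 burnt (F count now 4)
Step 3: +4 fires, +4 burnt (F count now 4)
Step 4: +3 fires, +4 burnt (F count now 3)
Step 5: +3 fires, +3 burnt (F count now 3)
Step 6: +1 fires, +3 burnt (F count now 1)
Step 7: +0 fires, +1 burnt (F count now 0)
Fire out after step 7
Initially T: 21, now '.': 26
Total burnt (originally-T cells now '.'): 17

Answer: 17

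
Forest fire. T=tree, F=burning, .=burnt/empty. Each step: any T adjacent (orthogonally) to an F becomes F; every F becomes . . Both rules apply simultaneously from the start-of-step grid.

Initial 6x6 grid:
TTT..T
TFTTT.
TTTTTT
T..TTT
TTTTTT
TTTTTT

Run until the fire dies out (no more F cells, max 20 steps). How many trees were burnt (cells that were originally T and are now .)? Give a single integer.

Step 1: +4 fires, +1 burnt (F count now 4)
Step 2: +5 fires, +4 burnt (F count now 5)
Step 3: +3 fires, +5 burnt (F count now 3)
Step 4: +3 fires, +3 burnt (F count now 3)
Step 5: +5 fires, +3 burnt (F count now 5)
Step 6: +5 fires, +5 burnt (F count now 5)
Step 7: +3 fires, +5 burnt (F count now 3)
Step 8: +1 fires, +3 burnt (F count now 1)
Step 9: +0 fires, +1 burnt (F count now 0)
Fire out after step 9
Initially T: 30, now '.': 35
Total burnt (originally-T cells now '.'): 29

Answer: 29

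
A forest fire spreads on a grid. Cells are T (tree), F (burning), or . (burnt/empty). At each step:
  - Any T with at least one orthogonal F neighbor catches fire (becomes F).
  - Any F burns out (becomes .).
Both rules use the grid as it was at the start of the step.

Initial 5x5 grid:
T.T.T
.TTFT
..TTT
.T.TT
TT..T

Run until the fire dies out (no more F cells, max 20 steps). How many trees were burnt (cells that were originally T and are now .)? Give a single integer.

Answer: 11

Derivation:
Step 1: +3 fires, +1 burnt (F count now 3)
Step 2: +6 fires, +3 burnt (F count now 6)
Step 3: +1 fires, +6 burnt (F count now 1)
Step 4: +1 fires, +1 burnt (F count now 1)
Step 5: +0 fires, +1 burnt (F count now 0)
Fire out after step 5
Initially T: 15, now '.': 21
Total burnt (originally-T cells now '.'): 11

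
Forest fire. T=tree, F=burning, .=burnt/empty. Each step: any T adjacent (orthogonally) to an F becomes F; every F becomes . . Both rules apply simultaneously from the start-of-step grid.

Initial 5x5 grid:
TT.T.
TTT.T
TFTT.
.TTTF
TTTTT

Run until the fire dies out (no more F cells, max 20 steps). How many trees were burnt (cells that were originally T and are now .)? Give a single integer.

Step 1: +6 fires, +2 burnt (F count now 6)
Step 2: +7 fires, +6 burnt (F count now 7)
Step 3: +3 fires, +7 burnt (F count now 3)
Step 4: +0 fires, +3 burnt (F count now 0)
Fire out after step 4
Initially T: 18, now '.': 23
Total burnt (originally-T cells now '.'): 16

Answer: 16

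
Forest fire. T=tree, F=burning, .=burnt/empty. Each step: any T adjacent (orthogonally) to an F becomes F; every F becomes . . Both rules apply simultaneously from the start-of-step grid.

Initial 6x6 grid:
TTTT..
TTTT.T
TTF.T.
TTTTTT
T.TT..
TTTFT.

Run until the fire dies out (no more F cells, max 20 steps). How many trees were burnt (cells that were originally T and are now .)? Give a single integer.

Answer: 24

Derivation:
Step 1: +6 fires, +2 burnt (F count now 6)
Step 2: +8 fires, +6 burnt (F count now 8)
Step 3: +6 fires, +8 burnt (F count now 6)
Step 4: +4 fires, +6 burnt (F count now 4)
Step 5: +0 fires, +4 burnt (F count now 0)
Fire out after step 5
Initially T: 25, now '.': 35
Total burnt (originally-T cells now '.'): 24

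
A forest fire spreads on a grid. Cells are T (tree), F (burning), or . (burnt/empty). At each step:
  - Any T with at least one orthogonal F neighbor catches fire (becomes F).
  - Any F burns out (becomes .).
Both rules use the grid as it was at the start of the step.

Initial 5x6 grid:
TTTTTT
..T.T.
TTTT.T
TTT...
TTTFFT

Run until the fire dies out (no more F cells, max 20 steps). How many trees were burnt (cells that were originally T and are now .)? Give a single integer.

Step 1: +2 fires, +2 burnt (F count now 2)
Step 2: +2 fires, +2 burnt (F count now 2)
Step 3: +3 fires, +2 burnt (F count now 3)
Step 4: +4 fires, +3 burnt (F count now 4)
Step 5: +2 fires, +4 burnt (F count now 2)
Step 6: +2 fires, +2 burnt (F count now 2)
Step 7: +2 fires, +2 burnt (F count now 2)
Step 8: +2 fires, +2 burnt (F count now 2)
Step 9: +0 fires, +2 burnt (F count now 0)
Fire out after step 9
Initially T: 20, now '.': 29
Total burnt (originally-T cells now '.'): 19

Answer: 19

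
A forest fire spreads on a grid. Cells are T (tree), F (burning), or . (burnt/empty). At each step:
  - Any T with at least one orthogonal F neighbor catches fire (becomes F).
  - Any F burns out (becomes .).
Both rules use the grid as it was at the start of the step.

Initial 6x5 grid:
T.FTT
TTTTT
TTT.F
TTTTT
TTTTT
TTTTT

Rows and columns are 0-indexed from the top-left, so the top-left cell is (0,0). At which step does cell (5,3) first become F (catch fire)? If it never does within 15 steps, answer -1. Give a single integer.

Step 1: cell (5,3)='T' (+4 fires, +2 burnt)
Step 2: cell (5,3)='T' (+6 fires, +4 burnt)
Step 3: cell (5,3)='T' (+5 fires, +6 burnt)
Step 4: cell (5,3)='F' (+5 fires, +5 burnt)
  -> target ignites at step 4
Step 5: cell (5,3)='.' (+3 fires, +5 burnt)
Step 6: cell (5,3)='.' (+2 fires, +3 burnt)
Step 7: cell (5,3)='.' (+1 fires, +2 burnt)
Step 8: cell (5,3)='.' (+0 fires, +1 burnt)
  fire out at step 8

4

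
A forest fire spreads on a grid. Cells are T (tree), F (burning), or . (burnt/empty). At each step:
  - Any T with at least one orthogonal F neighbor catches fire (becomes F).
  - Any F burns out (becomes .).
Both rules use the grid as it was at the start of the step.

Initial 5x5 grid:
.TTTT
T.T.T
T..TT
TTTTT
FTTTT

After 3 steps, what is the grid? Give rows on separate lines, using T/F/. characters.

Step 1: 2 trees catch fire, 1 burn out
  .TTTT
  T.T.T
  T..TT
  FTTTT
  .FTTT
Step 2: 3 trees catch fire, 2 burn out
  .TTTT
  T.T.T
  F..TT
  .FTTT
  ..FTT
Step 3: 3 trees catch fire, 3 burn out
  .TTTT
  F.T.T
  ...TT
  ..FTT
  ...FT

.TTTT
F.T.T
...TT
..FTT
...FT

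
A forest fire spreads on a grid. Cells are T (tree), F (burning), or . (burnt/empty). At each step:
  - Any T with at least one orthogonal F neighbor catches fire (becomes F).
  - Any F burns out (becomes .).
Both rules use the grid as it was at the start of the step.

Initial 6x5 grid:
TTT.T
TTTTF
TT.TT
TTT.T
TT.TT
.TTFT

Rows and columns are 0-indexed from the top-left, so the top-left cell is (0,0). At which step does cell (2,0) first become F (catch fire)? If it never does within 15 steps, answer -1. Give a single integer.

Step 1: cell (2,0)='T' (+6 fires, +2 burnt)
Step 2: cell (2,0)='T' (+5 fires, +6 burnt)
Step 3: cell (2,0)='T' (+3 fires, +5 burnt)
Step 4: cell (2,0)='T' (+5 fires, +3 burnt)
Step 5: cell (2,0)='F' (+4 fires, +5 burnt)
  -> target ignites at step 5
Step 6: cell (2,0)='.' (+0 fires, +4 burnt)
  fire out at step 6

5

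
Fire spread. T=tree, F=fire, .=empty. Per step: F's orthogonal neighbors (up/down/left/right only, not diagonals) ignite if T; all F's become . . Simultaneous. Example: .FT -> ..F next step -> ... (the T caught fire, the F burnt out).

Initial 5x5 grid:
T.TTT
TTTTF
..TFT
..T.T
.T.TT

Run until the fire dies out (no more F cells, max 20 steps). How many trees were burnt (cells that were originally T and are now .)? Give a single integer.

Answer: 14

Derivation:
Step 1: +4 fires, +2 burnt (F count now 4)
Step 2: +4 fires, +4 burnt (F count now 4)
Step 3: +3 fires, +4 burnt (F count now 3)
Step 4: +2 fires, +3 burnt (F count now 2)
Step 5: +1 fires, +2 burnt (F count now 1)
Step 6: +0 fires, +1 burnt (F count now 0)
Fire out after step 6
Initially T: 15, now '.': 24
Total burnt (originally-T cells now '.'): 14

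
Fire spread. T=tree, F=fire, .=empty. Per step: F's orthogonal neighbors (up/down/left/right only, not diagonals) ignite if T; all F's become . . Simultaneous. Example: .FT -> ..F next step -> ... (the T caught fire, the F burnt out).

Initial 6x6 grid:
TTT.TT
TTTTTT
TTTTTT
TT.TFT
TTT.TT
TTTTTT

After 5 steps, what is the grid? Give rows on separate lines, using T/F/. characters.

Step 1: 4 trees catch fire, 1 burn out
  TTT.TT
  TTTTTT
  TTTTFT
  TT.F.F
  TTT.FT
  TTTTTT
Step 2: 5 trees catch fire, 4 burn out
  TTT.TT
  TTTTFT
  TTTF.F
  TT....
  TTT..F
  TTTTFT
Step 3: 6 trees catch fire, 5 burn out
  TTT.FT
  TTTF.F
  TTF...
  TT....
  TTT...
  TTTF.F
Step 4: 4 trees catch fire, 6 burn out
  TTT..F
  TTF...
  TF....
  TT....
  TTT...
  TTF...
Step 5: 6 trees catch fire, 4 burn out
  TTF...
  TF....
  F.....
  TF....
  TTF...
  TF....

TTF...
TF....
F.....
TF....
TTF...
TF....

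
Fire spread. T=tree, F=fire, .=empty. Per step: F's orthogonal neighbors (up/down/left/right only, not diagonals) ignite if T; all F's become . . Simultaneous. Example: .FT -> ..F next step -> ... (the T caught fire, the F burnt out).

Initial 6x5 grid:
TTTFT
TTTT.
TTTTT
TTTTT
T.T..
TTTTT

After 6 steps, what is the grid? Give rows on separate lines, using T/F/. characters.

Step 1: 3 trees catch fire, 1 burn out
  TTF.F
  TTTF.
  TTTTT
  TTTTT
  T.T..
  TTTTT
Step 2: 3 trees catch fire, 3 burn out
  TF...
  TTF..
  TTTFT
  TTTTT
  T.T..
  TTTTT
Step 3: 5 trees catch fire, 3 burn out
  F....
  TF...
  TTF.F
  TTTFT
  T.T..
  TTTTT
Step 4: 4 trees catch fire, 5 burn out
  .....
  F....
  TF...
  TTF.F
  T.T..
  TTTTT
Step 5: 3 trees catch fire, 4 burn out
  .....
  .....
  F....
  TF...
  T.F..
  TTTTT
Step 6: 2 trees catch fire, 3 burn out
  .....
  .....
  .....
  F....
  T....
  TTFTT

.....
.....
.....
F....
T....
TTFTT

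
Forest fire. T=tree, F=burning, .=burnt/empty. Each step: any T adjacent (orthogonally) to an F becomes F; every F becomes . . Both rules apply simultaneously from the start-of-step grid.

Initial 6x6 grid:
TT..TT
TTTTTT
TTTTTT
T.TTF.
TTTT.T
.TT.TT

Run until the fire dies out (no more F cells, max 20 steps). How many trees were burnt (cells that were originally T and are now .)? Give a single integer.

Answer: 25

Derivation:
Step 1: +2 fires, +1 burnt (F count now 2)
Step 2: +5 fires, +2 burnt (F count now 5)
Step 3: +5 fires, +5 burnt (F count now 5)
Step 4: +5 fires, +5 burnt (F count now 5)
Step 5: +4 fires, +5 burnt (F count now 4)
Step 6: +3 fires, +4 burnt (F count now 3)
Step 7: +1 fires, +3 burnt (F count now 1)
Step 8: +0 fires, +1 burnt (F count now 0)
Fire out after step 8
Initially T: 28, now '.': 33
Total burnt (originally-T cells now '.'): 25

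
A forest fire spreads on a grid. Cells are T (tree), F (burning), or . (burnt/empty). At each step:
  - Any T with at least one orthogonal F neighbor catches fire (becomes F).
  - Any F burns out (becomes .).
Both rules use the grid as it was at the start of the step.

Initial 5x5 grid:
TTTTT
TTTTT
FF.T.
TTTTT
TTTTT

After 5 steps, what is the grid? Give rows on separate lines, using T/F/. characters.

Step 1: 4 trees catch fire, 2 burn out
  TTTTT
  FFTTT
  ...T.
  FFTTT
  TTTTT
Step 2: 6 trees catch fire, 4 burn out
  FFTTT
  ..FTT
  ...T.
  ..FTT
  FFTTT
Step 3: 4 trees catch fire, 6 burn out
  ..FTT
  ...FT
  ...T.
  ...FT
  ..FTT
Step 4: 5 trees catch fire, 4 burn out
  ...FT
  ....F
  ...F.
  ....F
  ...FT
Step 5: 2 trees catch fire, 5 burn out
  ....F
  .....
  .....
  .....
  ....F

....F
.....
.....
.....
....F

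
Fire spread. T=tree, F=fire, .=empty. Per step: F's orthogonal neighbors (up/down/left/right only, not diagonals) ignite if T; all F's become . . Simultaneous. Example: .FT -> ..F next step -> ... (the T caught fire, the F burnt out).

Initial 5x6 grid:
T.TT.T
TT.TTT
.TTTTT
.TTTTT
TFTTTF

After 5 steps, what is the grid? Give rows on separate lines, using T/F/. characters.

Step 1: 5 trees catch fire, 2 burn out
  T.TT.T
  TT.TTT
  .TTTTT
  .FTTTF
  F.FTF.
Step 2: 5 trees catch fire, 5 burn out
  T.TT.T
  TT.TTT
  .FTTTF
  ..FTF.
  ...F..
Step 3: 5 trees catch fire, 5 burn out
  T.TT.T
  TF.TTF
  ..FTF.
  ...F..
  ......
Step 4: 4 trees catch fire, 5 burn out
  T.TT.F
  F..TF.
  ...F..
  ......
  ......
Step 5: 2 trees catch fire, 4 burn out
  F.TT..
  ...F..
  ......
  ......
  ......

F.TT..
...F..
......
......
......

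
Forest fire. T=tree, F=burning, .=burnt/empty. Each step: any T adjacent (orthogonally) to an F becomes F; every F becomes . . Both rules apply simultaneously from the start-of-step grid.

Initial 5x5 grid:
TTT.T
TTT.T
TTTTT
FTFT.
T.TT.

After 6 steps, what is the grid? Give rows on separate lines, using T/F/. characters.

Step 1: 6 trees catch fire, 2 burn out
  TTT.T
  TTT.T
  FTFTT
  .F.F.
  F.FT.
Step 2: 5 trees catch fire, 6 burn out
  TTT.T
  FTF.T
  .F.FT
  .....
  ...F.
Step 3: 4 trees catch fire, 5 burn out
  FTF.T
  .F..T
  ....F
  .....
  .....
Step 4: 2 trees catch fire, 4 burn out
  .F..T
  ....F
  .....
  .....
  .....
Step 5: 1 trees catch fire, 2 burn out
  ....F
  .....
  .....
  .....
  .....
Step 6: 0 trees catch fire, 1 burn out
  .....
  .....
  .....
  .....
  .....

.....
.....
.....
.....
.....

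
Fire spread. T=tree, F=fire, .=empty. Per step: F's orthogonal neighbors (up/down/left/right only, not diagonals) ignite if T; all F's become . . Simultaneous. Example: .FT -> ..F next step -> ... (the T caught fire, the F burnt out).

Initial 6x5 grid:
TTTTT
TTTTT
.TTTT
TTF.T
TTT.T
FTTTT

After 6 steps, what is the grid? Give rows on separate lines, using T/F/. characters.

Step 1: 5 trees catch fire, 2 burn out
  TTTTT
  TTTTT
  .TFTT
  TF..T
  FTF.T
  .FTTT
Step 2: 6 trees catch fire, 5 burn out
  TTTTT
  TTFTT
  .F.FT
  F...T
  .F..T
  ..FTT
Step 3: 5 trees catch fire, 6 burn out
  TTFTT
  TF.FT
  ....F
  ....T
  ....T
  ...FT
Step 4: 6 trees catch fire, 5 burn out
  TF.FT
  F...F
  .....
  ....F
  ....T
  ....F
Step 5: 3 trees catch fire, 6 burn out
  F...F
  .....
  .....
  .....
  ....F
  .....
Step 6: 0 trees catch fire, 3 burn out
  .....
  .....
  .....
  .....
  .....
  .....

.....
.....
.....
.....
.....
.....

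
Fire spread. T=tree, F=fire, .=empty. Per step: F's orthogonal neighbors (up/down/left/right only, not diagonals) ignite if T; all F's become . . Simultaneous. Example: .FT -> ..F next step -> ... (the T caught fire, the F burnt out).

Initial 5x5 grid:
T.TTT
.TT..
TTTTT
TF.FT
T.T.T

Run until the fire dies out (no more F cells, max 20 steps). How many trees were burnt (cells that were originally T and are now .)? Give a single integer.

Answer: 14

Derivation:
Step 1: +4 fires, +2 burnt (F count now 4)
Step 2: +6 fires, +4 burnt (F count now 6)
Step 3: +1 fires, +6 burnt (F count now 1)
Step 4: +1 fires, +1 burnt (F count now 1)
Step 5: +1 fires, +1 burnt (F count now 1)
Step 6: +1 fires, +1 burnt (F count now 1)
Step 7: +0 fires, +1 burnt (F count now 0)
Fire out after step 7
Initially T: 16, now '.': 23
Total burnt (originally-T cells now '.'): 14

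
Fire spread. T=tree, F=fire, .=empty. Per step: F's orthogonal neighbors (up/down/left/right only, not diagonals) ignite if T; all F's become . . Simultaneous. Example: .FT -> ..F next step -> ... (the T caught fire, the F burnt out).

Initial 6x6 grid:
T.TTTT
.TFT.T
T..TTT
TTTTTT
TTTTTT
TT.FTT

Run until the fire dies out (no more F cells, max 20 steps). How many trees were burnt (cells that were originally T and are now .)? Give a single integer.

Answer: 27

Derivation:
Step 1: +5 fires, +2 burnt (F count now 5)
Step 2: +6 fires, +5 burnt (F count now 6)
Step 3: +6 fires, +6 burnt (F count now 6)
Step 4: +6 fires, +6 burnt (F count now 6)
Step 5: +3 fires, +6 burnt (F count now 3)
Step 6: +1 fires, +3 burnt (F count now 1)
Step 7: +0 fires, +1 burnt (F count now 0)
Fire out after step 7
Initially T: 28, now '.': 35
Total burnt (originally-T cells now '.'): 27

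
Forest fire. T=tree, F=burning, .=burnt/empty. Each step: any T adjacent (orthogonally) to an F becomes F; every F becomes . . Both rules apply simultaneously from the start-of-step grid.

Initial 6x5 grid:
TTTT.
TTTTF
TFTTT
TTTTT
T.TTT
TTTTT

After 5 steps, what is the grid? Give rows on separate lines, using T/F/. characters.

Step 1: 6 trees catch fire, 2 burn out
  TTTT.
  TFTF.
  F.FTF
  TFTTT
  T.TTT
  TTTTT
Step 2: 8 trees catch fire, 6 burn out
  TFTF.
  F.F..
  ...F.
  F.FTF
  T.TTT
  TTTTT
Step 3: 6 trees catch fire, 8 burn out
  F.F..
  .....
  .....
  ...F.
  F.FTF
  TTTTT
Step 4: 4 trees catch fire, 6 burn out
  .....
  .....
  .....
  .....
  ...F.
  FTFTF
Step 5: 2 trees catch fire, 4 burn out
  .....
  .....
  .....
  .....
  .....
  .F.F.

.....
.....
.....
.....
.....
.F.F.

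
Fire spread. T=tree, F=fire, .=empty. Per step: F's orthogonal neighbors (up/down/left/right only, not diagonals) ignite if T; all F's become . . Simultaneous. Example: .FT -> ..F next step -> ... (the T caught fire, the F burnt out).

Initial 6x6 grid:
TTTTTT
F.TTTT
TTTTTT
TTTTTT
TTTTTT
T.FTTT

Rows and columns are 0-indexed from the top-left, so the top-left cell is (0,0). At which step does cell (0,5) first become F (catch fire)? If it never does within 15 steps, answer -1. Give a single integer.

Step 1: cell (0,5)='T' (+4 fires, +2 burnt)
Step 2: cell (0,5)='T' (+7 fires, +4 burnt)
Step 3: cell (0,5)='T' (+7 fires, +7 burnt)
Step 4: cell (0,5)='T' (+6 fires, +7 burnt)
Step 5: cell (0,5)='T' (+4 fires, +6 burnt)
Step 6: cell (0,5)='F' (+3 fires, +4 burnt)
  -> target ignites at step 6
Step 7: cell (0,5)='.' (+1 fires, +3 burnt)
Step 8: cell (0,5)='.' (+0 fires, +1 burnt)
  fire out at step 8

6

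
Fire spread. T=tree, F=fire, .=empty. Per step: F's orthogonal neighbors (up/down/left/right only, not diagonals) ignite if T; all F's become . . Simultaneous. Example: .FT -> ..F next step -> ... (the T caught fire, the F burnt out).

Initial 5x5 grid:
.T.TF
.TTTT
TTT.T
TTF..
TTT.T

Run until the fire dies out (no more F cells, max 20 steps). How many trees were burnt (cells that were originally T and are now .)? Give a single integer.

Step 1: +5 fires, +2 burnt (F count now 5)
Step 2: +6 fires, +5 burnt (F count now 6)
Step 3: +3 fires, +6 burnt (F count now 3)
Step 4: +1 fires, +3 burnt (F count now 1)
Step 5: +0 fires, +1 burnt (F count now 0)
Fire out after step 5
Initially T: 16, now '.': 24
Total burnt (originally-T cells now '.'): 15

Answer: 15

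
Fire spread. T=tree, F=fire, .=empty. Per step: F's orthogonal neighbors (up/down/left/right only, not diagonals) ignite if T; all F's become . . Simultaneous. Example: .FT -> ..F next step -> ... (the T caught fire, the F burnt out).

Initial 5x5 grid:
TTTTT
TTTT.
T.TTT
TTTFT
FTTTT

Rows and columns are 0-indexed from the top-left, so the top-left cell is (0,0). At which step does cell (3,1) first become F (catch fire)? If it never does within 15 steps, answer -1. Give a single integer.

Step 1: cell (3,1)='T' (+6 fires, +2 burnt)
Step 2: cell (3,1)='F' (+7 fires, +6 burnt)
  -> target ignites at step 2
Step 3: cell (3,1)='.' (+3 fires, +7 burnt)
Step 4: cell (3,1)='.' (+4 fires, +3 burnt)
Step 5: cell (3,1)='.' (+1 fires, +4 burnt)
Step 6: cell (3,1)='.' (+0 fires, +1 burnt)
  fire out at step 6

2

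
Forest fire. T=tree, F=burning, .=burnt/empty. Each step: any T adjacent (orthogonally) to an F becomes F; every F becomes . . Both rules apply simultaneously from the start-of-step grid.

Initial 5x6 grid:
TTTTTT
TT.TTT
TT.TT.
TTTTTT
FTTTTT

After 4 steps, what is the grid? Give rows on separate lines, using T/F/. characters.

Step 1: 2 trees catch fire, 1 burn out
  TTTTTT
  TT.TTT
  TT.TT.
  FTTTTT
  .FTTTT
Step 2: 3 trees catch fire, 2 burn out
  TTTTTT
  TT.TTT
  FT.TT.
  .FTTTT
  ..FTTT
Step 3: 4 trees catch fire, 3 burn out
  TTTTTT
  FT.TTT
  .F.TT.
  ..FTTT
  ...FTT
Step 4: 4 trees catch fire, 4 burn out
  FTTTTT
  .F.TTT
  ...TT.
  ...FTT
  ....FT

FTTTTT
.F.TTT
...TT.
...FTT
....FT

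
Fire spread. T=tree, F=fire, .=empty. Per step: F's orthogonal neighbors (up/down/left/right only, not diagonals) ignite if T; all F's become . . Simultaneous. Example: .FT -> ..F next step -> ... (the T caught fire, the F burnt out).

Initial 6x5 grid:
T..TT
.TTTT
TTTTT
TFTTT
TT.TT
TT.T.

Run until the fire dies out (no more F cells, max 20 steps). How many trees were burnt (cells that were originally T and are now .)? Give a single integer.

Answer: 22

Derivation:
Step 1: +4 fires, +1 burnt (F count now 4)
Step 2: +6 fires, +4 burnt (F count now 6)
Step 3: +5 fires, +6 burnt (F count now 5)
Step 4: +4 fires, +5 burnt (F count now 4)
Step 5: +2 fires, +4 burnt (F count now 2)
Step 6: +1 fires, +2 burnt (F count now 1)
Step 7: +0 fires, +1 burnt (F count now 0)
Fire out after step 7
Initially T: 23, now '.': 29
Total burnt (originally-T cells now '.'): 22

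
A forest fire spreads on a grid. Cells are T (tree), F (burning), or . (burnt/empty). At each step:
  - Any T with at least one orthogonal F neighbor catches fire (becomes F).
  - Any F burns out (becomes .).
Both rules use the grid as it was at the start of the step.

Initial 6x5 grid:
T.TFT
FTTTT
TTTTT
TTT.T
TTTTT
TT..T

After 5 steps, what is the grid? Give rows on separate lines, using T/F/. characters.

Step 1: 6 trees catch fire, 2 burn out
  F.F.F
  .FTFT
  FTTTT
  TTT.T
  TTTTT
  TT..T
Step 2: 5 trees catch fire, 6 burn out
  .....
  ..F.F
  .FTFT
  FTT.T
  TTTTT
  TT..T
Step 3: 4 trees catch fire, 5 burn out
  .....
  .....
  ..F.F
  .FT.T
  FTTTT
  TT..T
Step 4: 4 trees catch fire, 4 burn out
  .....
  .....
  .....
  ..F.F
  .FTTT
  FT..T
Step 5: 3 trees catch fire, 4 burn out
  .....
  .....
  .....
  .....
  ..FTF
  .F..T

.....
.....
.....
.....
..FTF
.F..T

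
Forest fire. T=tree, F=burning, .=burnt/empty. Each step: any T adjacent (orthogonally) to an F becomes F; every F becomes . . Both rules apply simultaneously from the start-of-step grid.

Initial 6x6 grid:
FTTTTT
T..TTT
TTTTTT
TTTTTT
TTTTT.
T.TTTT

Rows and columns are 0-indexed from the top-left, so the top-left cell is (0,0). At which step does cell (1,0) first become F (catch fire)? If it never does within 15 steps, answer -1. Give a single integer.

Step 1: cell (1,0)='F' (+2 fires, +1 burnt)
  -> target ignites at step 1
Step 2: cell (1,0)='.' (+2 fires, +2 burnt)
Step 3: cell (1,0)='.' (+3 fires, +2 burnt)
Step 4: cell (1,0)='.' (+5 fires, +3 burnt)
Step 5: cell (1,0)='.' (+6 fires, +5 burnt)
Step 6: cell (1,0)='.' (+4 fires, +6 burnt)
Step 7: cell (1,0)='.' (+4 fires, +4 burnt)
Step 8: cell (1,0)='.' (+3 fires, +4 burnt)
Step 9: cell (1,0)='.' (+1 fires, +3 burnt)
Step 10: cell (1,0)='.' (+1 fires, +1 burnt)
Step 11: cell (1,0)='.' (+0 fires, +1 burnt)
  fire out at step 11

1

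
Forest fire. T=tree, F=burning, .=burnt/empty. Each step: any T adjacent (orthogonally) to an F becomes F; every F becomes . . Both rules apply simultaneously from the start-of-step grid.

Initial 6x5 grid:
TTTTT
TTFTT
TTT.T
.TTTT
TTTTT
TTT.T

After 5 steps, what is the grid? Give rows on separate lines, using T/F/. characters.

Step 1: 4 trees catch fire, 1 burn out
  TTFTT
  TF.FT
  TTF.T
  .TTTT
  TTTTT
  TTT.T
Step 2: 6 trees catch fire, 4 burn out
  TF.FT
  F...F
  TF..T
  .TFTT
  TTTTT
  TTT.T
Step 3: 7 trees catch fire, 6 burn out
  F...F
  .....
  F...F
  .F.FT
  TTFTT
  TTT.T
Step 4: 4 trees catch fire, 7 burn out
  .....
  .....
  .....
  ....F
  TF.FT
  TTF.T
Step 5: 3 trees catch fire, 4 burn out
  .....
  .....
  .....
  .....
  F...F
  TF..T

.....
.....
.....
.....
F...F
TF..T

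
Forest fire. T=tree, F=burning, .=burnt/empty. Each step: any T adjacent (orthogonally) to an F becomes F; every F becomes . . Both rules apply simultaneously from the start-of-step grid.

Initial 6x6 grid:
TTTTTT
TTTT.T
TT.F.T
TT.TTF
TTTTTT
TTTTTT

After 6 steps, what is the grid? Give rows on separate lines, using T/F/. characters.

Step 1: 5 trees catch fire, 2 burn out
  TTTTTT
  TTTF.T
  TT...F
  TT.FF.
  TTTTTF
  TTTTTT
Step 2: 6 trees catch fire, 5 burn out
  TTTFTT
  TTF..F
  TT....
  TT....
  TTTFF.
  TTTTTF
Step 3: 7 trees catch fire, 6 burn out
  TTF.FF
  TF....
  TT....
  TT....
  TTF...
  TTTFF.
Step 4: 5 trees catch fire, 7 burn out
  TF....
  F.....
  TF....
  TT....
  TF....
  TTF...
Step 5: 5 trees catch fire, 5 burn out
  F.....
  ......
  F.....
  TF....
  F.....
  TF....
Step 6: 2 trees catch fire, 5 burn out
  ......
  ......
  ......
  F.....
  ......
  F.....

......
......
......
F.....
......
F.....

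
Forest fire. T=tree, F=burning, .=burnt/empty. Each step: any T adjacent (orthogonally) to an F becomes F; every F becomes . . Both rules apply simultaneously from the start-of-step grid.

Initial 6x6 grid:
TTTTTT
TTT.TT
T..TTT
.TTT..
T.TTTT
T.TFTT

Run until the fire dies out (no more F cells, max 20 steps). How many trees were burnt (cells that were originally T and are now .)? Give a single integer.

Answer: 25

Derivation:
Step 1: +3 fires, +1 burnt (F count now 3)
Step 2: +4 fires, +3 burnt (F count now 4)
Step 3: +3 fires, +4 burnt (F count now 3)
Step 4: +2 fires, +3 burnt (F count now 2)
Step 5: +2 fires, +2 burnt (F count now 2)
Step 6: +2 fires, +2 burnt (F count now 2)
Step 7: +2 fires, +2 burnt (F count now 2)
Step 8: +1 fires, +2 burnt (F count now 1)
Step 9: +2 fires, +1 burnt (F count now 2)
Step 10: +2 fires, +2 burnt (F count now 2)
Step 11: +1 fires, +2 burnt (F count now 1)
Step 12: +1 fires, +1 burnt (F count now 1)
Step 13: +0 fires, +1 burnt (F count now 0)
Fire out after step 13
Initially T: 27, now '.': 34
Total burnt (originally-T cells now '.'): 25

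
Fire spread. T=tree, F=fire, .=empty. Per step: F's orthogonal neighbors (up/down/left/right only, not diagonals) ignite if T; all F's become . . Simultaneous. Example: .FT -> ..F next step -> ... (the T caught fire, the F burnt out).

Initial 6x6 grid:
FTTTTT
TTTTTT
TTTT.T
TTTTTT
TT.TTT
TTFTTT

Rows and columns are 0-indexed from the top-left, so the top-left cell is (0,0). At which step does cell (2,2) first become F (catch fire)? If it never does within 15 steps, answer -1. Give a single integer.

Step 1: cell (2,2)='T' (+4 fires, +2 burnt)
Step 2: cell (2,2)='T' (+7 fires, +4 burnt)
Step 3: cell (2,2)='T' (+9 fires, +7 burnt)
Step 4: cell (2,2)='F' (+7 fires, +9 burnt)
  -> target ignites at step 4
Step 5: cell (2,2)='.' (+3 fires, +7 burnt)
Step 6: cell (2,2)='.' (+2 fires, +3 burnt)
Step 7: cell (2,2)='.' (+0 fires, +2 burnt)
  fire out at step 7

4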